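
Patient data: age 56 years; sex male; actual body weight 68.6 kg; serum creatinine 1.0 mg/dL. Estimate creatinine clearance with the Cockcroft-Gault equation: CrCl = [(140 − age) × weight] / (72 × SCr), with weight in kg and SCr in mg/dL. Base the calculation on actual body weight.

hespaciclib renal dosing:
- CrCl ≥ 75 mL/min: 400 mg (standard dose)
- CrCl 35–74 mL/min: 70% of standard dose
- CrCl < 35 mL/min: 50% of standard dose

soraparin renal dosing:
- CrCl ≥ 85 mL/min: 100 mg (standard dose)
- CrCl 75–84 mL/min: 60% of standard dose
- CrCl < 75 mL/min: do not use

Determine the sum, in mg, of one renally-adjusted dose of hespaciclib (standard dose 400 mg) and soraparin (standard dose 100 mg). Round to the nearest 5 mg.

460 mg

CrCl = (140 − 56) × 68.6 / (72 × 1) = 5762.4 / 72.00 ≈ 80.0 mL/min
CrCl ≈ 80 mL/min.
hespaciclib: ≥ 75 mL/min → 100% of 400 mg = 400 mg.
soraparin: 75–84 mL/min → 60% of 100 mg = 60 mg.
Total = 400 + 60 = 460 mg.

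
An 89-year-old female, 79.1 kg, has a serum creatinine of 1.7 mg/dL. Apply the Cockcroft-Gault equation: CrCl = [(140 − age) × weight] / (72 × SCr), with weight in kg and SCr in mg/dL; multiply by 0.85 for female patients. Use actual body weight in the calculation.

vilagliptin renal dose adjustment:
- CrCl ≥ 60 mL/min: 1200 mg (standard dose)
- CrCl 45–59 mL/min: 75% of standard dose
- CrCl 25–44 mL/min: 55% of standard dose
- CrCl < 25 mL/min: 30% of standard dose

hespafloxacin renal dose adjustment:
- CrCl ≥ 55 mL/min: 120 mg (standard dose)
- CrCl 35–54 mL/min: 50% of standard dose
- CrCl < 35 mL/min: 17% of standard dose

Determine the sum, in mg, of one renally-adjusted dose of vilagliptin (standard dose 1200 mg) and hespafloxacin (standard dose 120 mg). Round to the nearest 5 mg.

CrCl = (140 − 89) × 79.1 / (72 × 1.7) × 0.85 = 4034.1 / 122.40 × 0.85 ≈ 28.0 mL/min
CrCl ≈ 28 mL/min.
vilagliptin: 25–44 mL/min → 55% of 1200 mg = 660 mg.
hespafloxacin: < 35 mL/min → 17% of 120 mg = 20.4 mg.
Total = 660 + 20.4 = 680.4 mg.

680 mg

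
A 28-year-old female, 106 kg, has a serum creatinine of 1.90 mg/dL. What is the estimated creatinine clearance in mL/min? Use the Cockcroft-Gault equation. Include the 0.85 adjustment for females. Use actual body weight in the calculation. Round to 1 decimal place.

73.8 mL/min

CrCl = (140 − 28) × 106 / (72 × 1.9) × 0.85 = 11872.0 / 136.80 × 0.85 ≈ 73.8 mL/min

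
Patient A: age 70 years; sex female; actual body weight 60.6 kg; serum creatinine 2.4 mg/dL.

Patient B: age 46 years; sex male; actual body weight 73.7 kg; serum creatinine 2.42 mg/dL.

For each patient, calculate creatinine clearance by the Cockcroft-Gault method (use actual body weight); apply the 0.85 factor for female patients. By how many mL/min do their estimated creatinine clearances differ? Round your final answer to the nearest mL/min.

Patient A: CrCl = (140 − 70) × 60.6 / (72 × 2.4) × 0.85 = 4242.0 / 172.80 × 0.85 ≈ 20.9 mL/min
Patient B: CrCl = (140 − 46) × 73.7 / (72 × 2.42) = 6927.8 / 174.24 ≈ 39.8 mL/min
|20.9 − 39.8| = 18.9 mL/min

19 mL/min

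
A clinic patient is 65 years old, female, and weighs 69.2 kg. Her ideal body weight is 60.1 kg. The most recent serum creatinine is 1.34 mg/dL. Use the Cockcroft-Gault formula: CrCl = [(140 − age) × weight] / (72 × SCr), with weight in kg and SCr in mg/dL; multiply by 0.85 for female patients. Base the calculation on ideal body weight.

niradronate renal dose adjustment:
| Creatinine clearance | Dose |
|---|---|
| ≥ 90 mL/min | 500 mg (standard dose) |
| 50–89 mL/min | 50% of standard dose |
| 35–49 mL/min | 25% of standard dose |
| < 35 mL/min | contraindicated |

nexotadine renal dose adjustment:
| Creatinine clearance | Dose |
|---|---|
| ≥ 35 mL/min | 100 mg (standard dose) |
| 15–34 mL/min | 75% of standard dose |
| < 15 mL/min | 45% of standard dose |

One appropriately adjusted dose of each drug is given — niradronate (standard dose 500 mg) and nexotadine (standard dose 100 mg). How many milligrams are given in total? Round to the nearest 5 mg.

225 mg

CrCl = (140 − 65) × 60.1 / (72 × 1.34) × 0.85 = 4507.5 / 96.48 × 0.85 ≈ 39.7 mL/min
CrCl ≈ 40 mL/min.
niradronate: 35–49 mL/min → 25% of 500 mg = 125 mg.
nexotadine: ≥ 35 mL/min → 100% of 100 mg = 100 mg.
Total = 125 + 100 = 225 mg.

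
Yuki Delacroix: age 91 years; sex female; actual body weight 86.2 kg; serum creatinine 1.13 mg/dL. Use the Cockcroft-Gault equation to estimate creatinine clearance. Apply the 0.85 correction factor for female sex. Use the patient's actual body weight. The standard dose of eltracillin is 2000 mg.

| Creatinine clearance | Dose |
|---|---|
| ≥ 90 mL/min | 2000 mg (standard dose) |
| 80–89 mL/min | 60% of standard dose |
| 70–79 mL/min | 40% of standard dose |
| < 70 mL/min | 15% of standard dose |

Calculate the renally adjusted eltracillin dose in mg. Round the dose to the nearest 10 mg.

300 mg

CrCl = (140 − 91) × 86.2 / (72 × 1.13) × 0.85 = 4223.8 / 81.36 × 0.85 ≈ 44.1 mL/min
CrCl ≈ 44 mL/min → bracket < 70 mL/min.
15% of 2000 mg = 300 mg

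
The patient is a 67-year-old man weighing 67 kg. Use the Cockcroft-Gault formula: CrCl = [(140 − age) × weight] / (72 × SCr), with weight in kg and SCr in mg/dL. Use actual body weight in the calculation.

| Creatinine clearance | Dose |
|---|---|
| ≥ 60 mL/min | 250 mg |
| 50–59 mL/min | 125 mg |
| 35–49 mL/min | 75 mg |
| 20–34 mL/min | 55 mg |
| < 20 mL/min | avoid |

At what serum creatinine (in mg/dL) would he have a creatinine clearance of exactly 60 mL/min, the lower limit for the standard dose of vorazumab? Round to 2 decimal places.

1.13 mg/dL

Standard dose requires CrCl ≥ 60 mL/min.
Set (140 − 67) × 67 / (72 × SCr) = 60
SCr = (140 − 67) × 67 / (72 × 60) = 1.132 mg/dL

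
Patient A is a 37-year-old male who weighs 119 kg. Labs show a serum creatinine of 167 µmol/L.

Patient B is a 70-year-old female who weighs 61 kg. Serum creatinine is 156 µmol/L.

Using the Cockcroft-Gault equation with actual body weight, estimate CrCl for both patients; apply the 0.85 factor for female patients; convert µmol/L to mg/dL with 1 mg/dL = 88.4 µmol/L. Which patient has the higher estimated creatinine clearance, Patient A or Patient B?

Patient A: SCr = 167 / 88.4 = 1.889 mg/dL
Patient A: CrCl = (140 − 37) × 119 / (72 × 1.889) = 12257.0 / 136.01 ≈ 90.1 mL/min
Patient B: SCr = 156 / 88.4 = 1.765 mg/dL
Patient B: CrCl = (140 − 70) × 61 / (72 × 1.765) × 0.85 = 4270.0 / 127.08 × 0.85 ≈ 28.6 mL/min
90.1 vs 28.6 mL/min → Patient A is higher.

Patient A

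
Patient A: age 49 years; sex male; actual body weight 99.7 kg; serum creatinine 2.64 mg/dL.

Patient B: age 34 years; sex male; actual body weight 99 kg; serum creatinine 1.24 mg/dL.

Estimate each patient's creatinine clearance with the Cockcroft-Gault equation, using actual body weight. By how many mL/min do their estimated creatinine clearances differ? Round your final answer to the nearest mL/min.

70 mL/min

Patient A: CrCl = (140 − 49) × 99.7 / (72 × 2.64) = 9072.7 / 190.08 ≈ 47.7 mL/min
Patient B: CrCl = (140 − 34) × 99 / (72 × 1.24) = 10494.0 / 89.28 ≈ 117.5 mL/min
|47.7 − 117.5| = 69.8 mL/min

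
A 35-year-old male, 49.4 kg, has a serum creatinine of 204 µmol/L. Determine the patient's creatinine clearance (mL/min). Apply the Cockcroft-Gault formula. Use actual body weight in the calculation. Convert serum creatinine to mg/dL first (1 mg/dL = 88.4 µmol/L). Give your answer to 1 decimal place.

SCr = 204 / 88.4 = 2.308 mg/dL
CrCl = (140 − 35) × 49.4 / (72 × 2.308) = 5187.0 / 166.18 ≈ 31.2 mL/min

31.2 mL/min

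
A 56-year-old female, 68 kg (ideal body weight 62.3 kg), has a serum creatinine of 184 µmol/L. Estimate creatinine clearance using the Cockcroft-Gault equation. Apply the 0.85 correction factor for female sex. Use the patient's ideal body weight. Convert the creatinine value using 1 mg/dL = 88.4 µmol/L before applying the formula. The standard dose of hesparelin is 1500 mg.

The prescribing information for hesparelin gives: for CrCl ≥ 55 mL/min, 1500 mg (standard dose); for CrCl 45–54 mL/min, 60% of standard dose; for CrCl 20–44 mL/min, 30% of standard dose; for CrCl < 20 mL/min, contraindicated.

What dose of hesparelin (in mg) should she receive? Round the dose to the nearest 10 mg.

450 mg

SCr = 184 / 88.4 = 2.081 mg/dL
CrCl = (140 − 56) × 62.3 / (72 × 2.081) × 0.85 = 5233.2 / 149.83 × 0.85 ≈ 29.7 mL/min
CrCl ≈ 30 mL/min → bracket 20–44 mL/min.
30% of 1500 mg = 450 mg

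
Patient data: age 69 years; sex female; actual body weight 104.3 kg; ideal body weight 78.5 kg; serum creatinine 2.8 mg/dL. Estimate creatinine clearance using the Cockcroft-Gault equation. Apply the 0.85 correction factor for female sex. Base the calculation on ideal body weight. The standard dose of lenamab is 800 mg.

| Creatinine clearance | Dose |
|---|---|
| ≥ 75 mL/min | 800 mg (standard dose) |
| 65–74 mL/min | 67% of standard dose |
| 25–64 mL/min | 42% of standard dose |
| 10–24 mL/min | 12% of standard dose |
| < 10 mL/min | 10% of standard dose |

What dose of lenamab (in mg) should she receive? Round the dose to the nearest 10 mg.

100 mg

CrCl = (140 − 69) × 78.5 / (72 × 2.8) × 0.85 = 5573.5 / 201.60 × 0.85 ≈ 23.5 mL/min
CrCl ≈ 23 mL/min → bracket 10–24 mL/min.
12% of 800 mg = 96 mg → 100 mg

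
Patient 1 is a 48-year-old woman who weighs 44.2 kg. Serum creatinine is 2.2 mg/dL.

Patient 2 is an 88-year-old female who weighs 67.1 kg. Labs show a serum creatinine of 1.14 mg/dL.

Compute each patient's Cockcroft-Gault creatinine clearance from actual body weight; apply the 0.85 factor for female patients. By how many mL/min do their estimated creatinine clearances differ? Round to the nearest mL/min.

Patient 1: CrCl = (140 − 48) × 44.2 / (72 × 2.2) × 0.85 = 4066.4 / 158.40 × 0.85 ≈ 21.8 mL/min
Patient 2: CrCl = (140 − 88) × 67.1 / (72 × 1.14) × 0.85 = 3489.2 / 82.08 × 0.85 ≈ 36.1 mL/min
|21.8 − 36.1| = 14.3 mL/min

14 mL/min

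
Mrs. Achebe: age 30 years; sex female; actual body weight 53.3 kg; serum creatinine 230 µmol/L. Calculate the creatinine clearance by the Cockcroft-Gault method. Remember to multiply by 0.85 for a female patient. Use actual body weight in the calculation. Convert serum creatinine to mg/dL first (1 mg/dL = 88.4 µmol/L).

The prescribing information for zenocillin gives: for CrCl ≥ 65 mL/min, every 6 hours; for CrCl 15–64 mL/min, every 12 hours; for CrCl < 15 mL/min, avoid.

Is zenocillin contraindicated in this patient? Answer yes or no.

SCr = 230 / 88.4 = 2.602 mg/dL
CrCl = (140 − 30) × 53.3 / (72 × 2.602) × 0.85 = 5863.0 / 187.34 × 0.85 ≈ 26.6 mL/min
CrCl ≈ 27 mL/min, which is ≥ 15 mL/min.

no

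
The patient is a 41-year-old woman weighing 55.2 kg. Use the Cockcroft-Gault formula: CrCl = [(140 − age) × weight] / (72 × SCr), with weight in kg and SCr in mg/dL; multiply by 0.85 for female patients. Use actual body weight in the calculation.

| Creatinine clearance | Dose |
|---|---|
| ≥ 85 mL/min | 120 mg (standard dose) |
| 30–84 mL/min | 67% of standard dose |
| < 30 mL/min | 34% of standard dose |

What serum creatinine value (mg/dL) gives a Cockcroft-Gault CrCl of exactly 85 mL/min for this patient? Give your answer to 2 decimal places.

Standard dose requires CrCl ≥ 85 mL/min.
Set (140 − 41) × 55.2 × 0.85 / (72 × SCr) = 85
SCr = (140 − 41) × 55.2 × 0.85 / (72 × 85) = 0.759 mg/dL

0.76 mg/dL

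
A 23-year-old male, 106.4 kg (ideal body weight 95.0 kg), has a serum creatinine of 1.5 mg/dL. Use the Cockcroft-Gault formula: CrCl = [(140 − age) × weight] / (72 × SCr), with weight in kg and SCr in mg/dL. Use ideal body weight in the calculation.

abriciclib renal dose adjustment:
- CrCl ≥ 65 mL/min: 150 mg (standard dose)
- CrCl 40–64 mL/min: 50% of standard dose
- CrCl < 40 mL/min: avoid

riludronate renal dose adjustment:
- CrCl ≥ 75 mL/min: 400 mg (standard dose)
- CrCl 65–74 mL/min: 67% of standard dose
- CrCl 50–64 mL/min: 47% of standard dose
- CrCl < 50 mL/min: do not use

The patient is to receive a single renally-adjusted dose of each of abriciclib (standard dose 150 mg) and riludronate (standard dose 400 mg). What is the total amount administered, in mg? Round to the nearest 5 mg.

550 mg

CrCl = (140 − 23) × 95 / (72 × 1.5) = 11115.0 / 108.00 ≈ 102.9 mL/min
CrCl ≈ 103 mL/min.
abriciclib: ≥ 65 mL/min → 100% of 150 mg = 150 mg.
riludronate: ≥ 75 mL/min → 100% of 400 mg = 400 mg.
Total = 150 + 400 = 550 mg.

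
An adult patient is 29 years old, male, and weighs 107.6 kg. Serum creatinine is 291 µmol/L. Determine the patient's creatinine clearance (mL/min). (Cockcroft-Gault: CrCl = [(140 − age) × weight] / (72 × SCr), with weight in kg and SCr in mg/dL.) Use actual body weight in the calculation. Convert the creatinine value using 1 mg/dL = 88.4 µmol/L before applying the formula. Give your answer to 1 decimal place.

50.4 mL/min

SCr = 291 / 88.4 = 3.292 mg/dL
CrCl = (140 − 29) × 107.6 / (72 × 3.292) = 11943.6 / 237.02 ≈ 50.4 mL/min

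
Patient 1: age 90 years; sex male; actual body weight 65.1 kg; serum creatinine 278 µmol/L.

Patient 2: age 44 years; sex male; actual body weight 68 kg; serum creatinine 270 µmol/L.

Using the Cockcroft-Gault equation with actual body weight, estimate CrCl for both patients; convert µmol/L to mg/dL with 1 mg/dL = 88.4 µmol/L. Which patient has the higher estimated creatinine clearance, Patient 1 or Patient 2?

Patient 1: SCr = 278 / 88.4 = 3.145 mg/dL
Patient 1: CrCl = (140 − 90) × 65.1 / (72 × 3.145) = 3255.0 / 226.44 ≈ 14.4 mL/min
Patient 2: SCr = 270 / 88.4 = 3.054 mg/dL
Patient 2: CrCl = (140 − 44) × 68 / (72 × 3.054) = 6528.0 / 219.89 ≈ 29.7 mL/min
14.4 vs 29.7 mL/min → Patient 2 is higher.

Patient 2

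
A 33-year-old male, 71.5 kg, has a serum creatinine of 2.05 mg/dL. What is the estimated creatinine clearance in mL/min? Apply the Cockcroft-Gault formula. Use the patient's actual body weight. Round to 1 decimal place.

51.8 mL/min

CrCl = (140 − 33) × 71.5 / (72 × 2.05) = 7650.5 / 147.60 ≈ 51.8 mL/min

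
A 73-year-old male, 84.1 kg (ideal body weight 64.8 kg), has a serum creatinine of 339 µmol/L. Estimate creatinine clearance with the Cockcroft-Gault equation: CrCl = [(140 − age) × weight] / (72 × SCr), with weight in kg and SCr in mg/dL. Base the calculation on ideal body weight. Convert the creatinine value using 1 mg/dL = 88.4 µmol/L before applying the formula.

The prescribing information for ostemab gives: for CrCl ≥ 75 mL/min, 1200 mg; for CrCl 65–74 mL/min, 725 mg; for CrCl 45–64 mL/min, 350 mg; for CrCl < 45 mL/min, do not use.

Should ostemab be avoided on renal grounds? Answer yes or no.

SCr = 339 / 88.4 = 3.835 mg/dL
CrCl = (140 − 73) × 64.8 / (72 × 3.835) = 4341.6 / 276.12 ≈ 15.7 mL/min
CrCl ≈ 16 mL/min, which is < 45 mL/min.

yes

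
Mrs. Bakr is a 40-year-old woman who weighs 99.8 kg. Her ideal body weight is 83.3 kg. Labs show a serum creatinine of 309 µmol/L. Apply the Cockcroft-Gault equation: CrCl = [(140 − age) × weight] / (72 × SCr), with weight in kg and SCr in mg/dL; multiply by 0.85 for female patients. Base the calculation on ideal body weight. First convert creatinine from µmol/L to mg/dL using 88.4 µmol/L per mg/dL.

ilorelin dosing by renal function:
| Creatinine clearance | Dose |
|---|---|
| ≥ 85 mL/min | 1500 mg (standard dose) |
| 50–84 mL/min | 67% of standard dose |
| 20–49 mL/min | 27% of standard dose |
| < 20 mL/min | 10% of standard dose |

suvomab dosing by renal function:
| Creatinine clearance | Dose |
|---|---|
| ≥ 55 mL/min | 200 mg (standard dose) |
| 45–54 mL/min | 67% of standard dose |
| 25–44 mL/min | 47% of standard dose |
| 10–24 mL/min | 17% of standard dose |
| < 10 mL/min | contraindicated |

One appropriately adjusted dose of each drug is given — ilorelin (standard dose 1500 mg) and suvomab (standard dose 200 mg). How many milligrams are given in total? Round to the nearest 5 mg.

500 mg

SCr = 309 / 88.4 = 3.495 mg/dL
CrCl = (140 − 40) × 83.3 / (72 × 3.495) × 0.85 = 8330.0 / 251.64 × 0.85 ≈ 28.1 mL/min
CrCl ≈ 28 mL/min.
ilorelin: 20–49 mL/min → 27% of 1500 mg = 405 mg.
suvomab: 25–44 mL/min → 47% of 200 mg = 94 mg.
Total = 405 + 94 = 499 mg.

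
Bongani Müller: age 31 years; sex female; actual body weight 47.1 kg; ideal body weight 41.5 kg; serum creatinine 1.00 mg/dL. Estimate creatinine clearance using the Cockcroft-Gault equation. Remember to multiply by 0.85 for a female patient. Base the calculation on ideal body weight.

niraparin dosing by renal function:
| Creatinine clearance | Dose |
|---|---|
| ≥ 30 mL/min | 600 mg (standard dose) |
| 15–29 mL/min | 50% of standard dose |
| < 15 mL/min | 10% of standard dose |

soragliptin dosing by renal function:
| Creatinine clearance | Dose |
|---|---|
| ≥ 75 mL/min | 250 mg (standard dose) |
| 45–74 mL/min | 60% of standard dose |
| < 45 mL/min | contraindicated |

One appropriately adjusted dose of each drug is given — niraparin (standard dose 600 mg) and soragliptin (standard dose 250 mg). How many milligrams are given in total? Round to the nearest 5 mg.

CrCl = (140 − 31) × 41.5 / (72 × 1) × 0.85 = 4523.5 / 72.00 × 0.85 ≈ 53.4 mL/min
CrCl ≈ 53 mL/min.
niraparin: ≥ 30 mL/min → 100% of 600 mg = 600 mg.
soragliptin: 45–74 mL/min → 60% of 250 mg = 150 mg.
Total = 600 + 150 = 750 mg.

750 mg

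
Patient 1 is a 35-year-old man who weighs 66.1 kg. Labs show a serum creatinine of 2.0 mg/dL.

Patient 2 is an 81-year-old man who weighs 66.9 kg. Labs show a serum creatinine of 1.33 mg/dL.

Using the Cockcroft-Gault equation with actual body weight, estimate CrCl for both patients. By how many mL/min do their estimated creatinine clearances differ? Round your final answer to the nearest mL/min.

7 mL/min

Patient 1: CrCl = (140 − 35) × 66.1 / (72 × 2) = 6940.5 / 144.00 ≈ 48.2 mL/min
Patient 2: CrCl = (140 − 81) × 66.9 / (72 × 1.33) = 3947.1 / 95.76 ≈ 41.2 mL/min
|48.2 − 41.2| = 7.0 mL/min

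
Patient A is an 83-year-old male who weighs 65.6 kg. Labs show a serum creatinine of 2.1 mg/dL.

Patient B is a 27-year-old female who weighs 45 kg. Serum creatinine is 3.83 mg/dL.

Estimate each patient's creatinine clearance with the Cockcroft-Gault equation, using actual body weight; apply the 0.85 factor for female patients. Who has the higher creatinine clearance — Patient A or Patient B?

Patient A

Patient A: CrCl = (140 − 83) × 65.6 / (72 × 2.1) = 3739.2 / 151.20 ≈ 24.7 mL/min
Patient B: CrCl = (140 − 27) × 45 / (72 × 3.83) × 0.85 = 5085.0 / 275.76 × 0.85 ≈ 15.7 mL/min
24.7 vs 15.7 mL/min → Patient A is higher.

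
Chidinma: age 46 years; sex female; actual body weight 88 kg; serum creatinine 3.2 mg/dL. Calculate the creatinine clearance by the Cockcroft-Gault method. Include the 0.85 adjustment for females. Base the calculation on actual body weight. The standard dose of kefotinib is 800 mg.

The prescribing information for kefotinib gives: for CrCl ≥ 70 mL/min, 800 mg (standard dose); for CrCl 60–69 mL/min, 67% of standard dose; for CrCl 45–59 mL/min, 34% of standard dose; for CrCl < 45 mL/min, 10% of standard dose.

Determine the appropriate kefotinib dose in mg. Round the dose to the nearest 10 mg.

CrCl = (140 − 46) × 88 / (72 × 3.2) × 0.85 = 8272.0 / 230.40 × 0.85 ≈ 30.5 mL/min
CrCl ≈ 31 mL/min → bracket < 45 mL/min.
10% of 800 mg = 80 mg

80 mg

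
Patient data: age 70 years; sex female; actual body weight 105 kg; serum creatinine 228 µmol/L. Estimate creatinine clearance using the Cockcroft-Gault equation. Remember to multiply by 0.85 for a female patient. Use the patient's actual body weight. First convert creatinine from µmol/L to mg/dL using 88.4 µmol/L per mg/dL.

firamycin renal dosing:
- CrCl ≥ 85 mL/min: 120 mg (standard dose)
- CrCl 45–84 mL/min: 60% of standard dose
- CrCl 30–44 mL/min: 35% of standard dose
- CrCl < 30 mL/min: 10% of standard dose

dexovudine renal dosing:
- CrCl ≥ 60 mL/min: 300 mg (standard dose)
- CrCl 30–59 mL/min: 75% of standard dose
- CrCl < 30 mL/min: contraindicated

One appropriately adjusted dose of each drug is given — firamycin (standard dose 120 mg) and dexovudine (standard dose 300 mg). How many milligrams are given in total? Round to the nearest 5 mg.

265 mg

SCr = 228 / 88.4 = 2.579 mg/dL
CrCl = (140 − 70) × 105 / (72 × 2.579) × 0.85 = 7350.0 / 185.69 × 0.85 ≈ 33.6 mL/min
CrCl ≈ 34 mL/min.
firamycin: 30–44 mL/min → 35% of 120 mg = 42 mg.
dexovudine: 30–59 mL/min → 75% of 300 mg = 225 mg.
Total = 42 + 225 = 267 mg.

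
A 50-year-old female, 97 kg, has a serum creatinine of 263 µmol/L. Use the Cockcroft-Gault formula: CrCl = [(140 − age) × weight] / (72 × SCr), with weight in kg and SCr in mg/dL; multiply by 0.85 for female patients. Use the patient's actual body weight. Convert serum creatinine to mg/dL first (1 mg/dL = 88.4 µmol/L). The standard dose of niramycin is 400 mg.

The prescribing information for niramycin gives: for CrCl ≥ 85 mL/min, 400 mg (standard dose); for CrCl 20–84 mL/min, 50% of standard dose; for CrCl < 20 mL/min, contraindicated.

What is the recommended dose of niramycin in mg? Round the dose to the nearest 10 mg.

200 mg

SCr = 263 / 88.4 = 2.975 mg/dL
CrCl = (140 − 50) × 97 / (72 × 2.975) × 0.85 = 8730.0 / 214.20 × 0.85 ≈ 34.6 mL/min
CrCl ≈ 35 mL/min → bracket 20–84 mL/min.
50% of 400 mg = 200 mg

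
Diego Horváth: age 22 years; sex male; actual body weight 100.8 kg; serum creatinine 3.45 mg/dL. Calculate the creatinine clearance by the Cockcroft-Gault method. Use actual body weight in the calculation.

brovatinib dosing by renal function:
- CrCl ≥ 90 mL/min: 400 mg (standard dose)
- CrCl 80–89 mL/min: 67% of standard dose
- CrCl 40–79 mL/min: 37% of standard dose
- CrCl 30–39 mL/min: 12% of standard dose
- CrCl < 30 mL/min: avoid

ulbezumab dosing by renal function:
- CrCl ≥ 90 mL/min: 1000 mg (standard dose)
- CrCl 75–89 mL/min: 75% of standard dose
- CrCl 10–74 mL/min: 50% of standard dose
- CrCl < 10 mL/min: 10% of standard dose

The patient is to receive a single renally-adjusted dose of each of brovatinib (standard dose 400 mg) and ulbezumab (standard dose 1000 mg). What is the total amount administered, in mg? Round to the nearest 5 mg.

CrCl = (140 − 22) × 100.8 / (72 × 3.45) = 11894.4 / 248.40 ≈ 47.9 mL/min
CrCl ≈ 48 mL/min.
brovatinib: 40–79 mL/min → 37% of 400 mg = 148 mg.
ulbezumab: 10–74 mL/min → 50% of 1000 mg = 500 mg.
Total = 148 + 500 = 648 mg.

650 mg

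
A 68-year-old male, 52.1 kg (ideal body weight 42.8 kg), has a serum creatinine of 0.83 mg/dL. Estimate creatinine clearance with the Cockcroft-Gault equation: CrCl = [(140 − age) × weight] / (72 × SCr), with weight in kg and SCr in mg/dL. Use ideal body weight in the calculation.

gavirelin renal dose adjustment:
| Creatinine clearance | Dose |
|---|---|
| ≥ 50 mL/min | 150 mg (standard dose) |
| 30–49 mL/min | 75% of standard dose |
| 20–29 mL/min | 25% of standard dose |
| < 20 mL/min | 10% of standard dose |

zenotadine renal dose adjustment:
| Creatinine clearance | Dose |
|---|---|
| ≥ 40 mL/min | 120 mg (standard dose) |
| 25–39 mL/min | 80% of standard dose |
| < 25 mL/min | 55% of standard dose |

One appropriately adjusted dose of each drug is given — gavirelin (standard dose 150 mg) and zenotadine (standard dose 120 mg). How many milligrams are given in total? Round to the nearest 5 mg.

CrCl = (140 − 68) × 42.8 / (72 × 0.83) = 3081.6 / 59.76 ≈ 51.6 mL/min
CrCl ≈ 52 mL/min.
gavirelin: ≥ 50 mL/min → 100% of 150 mg = 150 mg.
zenotadine: ≥ 40 mL/min → 100% of 120 mg = 120 mg.
Total = 150 + 120 = 270 mg.

270 mg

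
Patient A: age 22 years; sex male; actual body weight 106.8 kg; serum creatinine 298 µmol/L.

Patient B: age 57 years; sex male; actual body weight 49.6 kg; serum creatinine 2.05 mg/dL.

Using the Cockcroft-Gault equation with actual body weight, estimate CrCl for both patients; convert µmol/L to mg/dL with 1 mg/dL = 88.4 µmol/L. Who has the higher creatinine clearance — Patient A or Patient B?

Patient A

Patient A: SCr = 298 / 88.4 = 3.371 mg/dL
Patient A: CrCl = (140 − 22) × 106.8 / (72 × 3.371) = 12602.4 / 242.71 ≈ 51.9 mL/min
Patient B: CrCl = (140 − 57) × 49.6 / (72 × 2.05) = 4116.8 / 147.60 ≈ 27.9 mL/min
51.9 vs 27.9 mL/min → Patient A is higher.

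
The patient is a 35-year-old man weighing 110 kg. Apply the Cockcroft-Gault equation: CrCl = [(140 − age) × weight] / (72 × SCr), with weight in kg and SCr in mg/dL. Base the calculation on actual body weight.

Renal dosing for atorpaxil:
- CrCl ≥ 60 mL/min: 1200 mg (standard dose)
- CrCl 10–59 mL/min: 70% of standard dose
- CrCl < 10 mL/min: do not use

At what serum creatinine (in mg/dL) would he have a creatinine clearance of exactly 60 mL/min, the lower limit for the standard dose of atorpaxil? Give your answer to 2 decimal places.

2.67 mg/dL

Standard dose requires CrCl ≥ 60 mL/min.
Set (140 − 35) × 110 / (72 × SCr) = 60
SCr = (140 − 35) × 110 / (72 × 60) = 2.674 mg/dL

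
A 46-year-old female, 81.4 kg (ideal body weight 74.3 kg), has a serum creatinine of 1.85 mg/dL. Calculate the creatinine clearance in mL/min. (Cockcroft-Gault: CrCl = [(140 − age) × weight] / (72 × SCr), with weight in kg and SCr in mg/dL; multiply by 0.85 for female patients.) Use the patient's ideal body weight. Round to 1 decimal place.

44.6 mL/min

CrCl = (140 − 46) × 74.3 / (72 × 1.85) × 0.85 = 6984.2 / 133.20 × 0.85 ≈ 44.6 mL/min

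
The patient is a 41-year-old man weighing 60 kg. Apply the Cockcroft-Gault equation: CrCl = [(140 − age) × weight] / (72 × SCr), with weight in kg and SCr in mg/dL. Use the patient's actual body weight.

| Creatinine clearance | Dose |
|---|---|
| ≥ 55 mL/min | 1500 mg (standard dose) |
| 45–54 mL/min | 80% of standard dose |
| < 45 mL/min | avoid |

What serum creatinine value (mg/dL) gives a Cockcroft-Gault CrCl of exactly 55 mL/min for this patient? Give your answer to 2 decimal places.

Standard dose requires CrCl ≥ 55 mL/min.
Set (140 − 41) × 60 / (72 × SCr) = 55
SCr = (140 − 41) × 60 / (72 × 55) = 1.500 mg/dL

1.50 mg/dL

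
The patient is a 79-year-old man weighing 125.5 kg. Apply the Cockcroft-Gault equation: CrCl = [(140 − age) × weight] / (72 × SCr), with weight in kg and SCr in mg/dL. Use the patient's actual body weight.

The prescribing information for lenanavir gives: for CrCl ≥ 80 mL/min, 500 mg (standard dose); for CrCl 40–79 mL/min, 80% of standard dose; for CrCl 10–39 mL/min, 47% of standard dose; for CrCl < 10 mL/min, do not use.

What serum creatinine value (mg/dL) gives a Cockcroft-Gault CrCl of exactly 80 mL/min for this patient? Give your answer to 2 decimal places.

Standard dose requires CrCl ≥ 80 mL/min.
Set (140 − 79) × 125.5 / (72 × SCr) = 80
SCr = (140 − 79) × 125.5 / (72 × 80) = 1.329 mg/dL

1.33 mg/dL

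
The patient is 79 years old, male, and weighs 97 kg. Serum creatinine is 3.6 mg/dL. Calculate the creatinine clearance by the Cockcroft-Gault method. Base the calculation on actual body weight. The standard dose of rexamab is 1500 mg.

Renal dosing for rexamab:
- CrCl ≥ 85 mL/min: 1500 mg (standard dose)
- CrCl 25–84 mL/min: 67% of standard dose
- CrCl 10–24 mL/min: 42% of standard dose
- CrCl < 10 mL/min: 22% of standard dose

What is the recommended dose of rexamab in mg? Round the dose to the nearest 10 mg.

CrCl = (140 − 79) × 97 / (72 × 3.6) = 5917.0 / 259.20 ≈ 22.8 mL/min
CrCl ≈ 23 mL/min → bracket 10–24 mL/min.
42% of 1500 mg = 630 mg

630 mg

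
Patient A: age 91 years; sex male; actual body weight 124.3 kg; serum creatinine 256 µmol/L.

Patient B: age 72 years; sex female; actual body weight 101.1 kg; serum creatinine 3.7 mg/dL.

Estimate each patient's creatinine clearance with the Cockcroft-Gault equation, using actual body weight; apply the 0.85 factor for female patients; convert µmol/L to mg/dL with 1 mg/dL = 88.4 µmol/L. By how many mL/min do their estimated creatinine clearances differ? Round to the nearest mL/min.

7 mL/min

Patient A: SCr = 256 / 88.4 = 2.896 mg/dL
Patient A: CrCl = (140 − 91) × 124.3 / (72 × 2.896) = 6090.7 / 208.51 ≈ 29.2 mL/min
Patient B: CrCl = (140 − 72) × 101.1 / (72 × 3.7) × 0.85 = 6874.8 / 266.40 × 0.85 ≈ 21.9 mL/min
|29.2 − 21.9| = 7.3 mL/min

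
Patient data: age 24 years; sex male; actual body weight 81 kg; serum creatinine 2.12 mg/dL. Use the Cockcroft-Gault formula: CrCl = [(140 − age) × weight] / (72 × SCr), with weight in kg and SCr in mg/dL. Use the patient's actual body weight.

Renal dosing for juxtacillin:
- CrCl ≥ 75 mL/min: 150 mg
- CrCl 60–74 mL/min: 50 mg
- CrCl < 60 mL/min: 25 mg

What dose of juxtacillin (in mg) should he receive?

CrCl = (140 − 24) × 81 / (72 × 2.12) = 9396.0 / 152.64 ≈ 61.6 mL/min
CrCl ≈ 62 mL/min → bracket 60–74 mL/min.
Dose for this bracket: 50 mg.

50 mg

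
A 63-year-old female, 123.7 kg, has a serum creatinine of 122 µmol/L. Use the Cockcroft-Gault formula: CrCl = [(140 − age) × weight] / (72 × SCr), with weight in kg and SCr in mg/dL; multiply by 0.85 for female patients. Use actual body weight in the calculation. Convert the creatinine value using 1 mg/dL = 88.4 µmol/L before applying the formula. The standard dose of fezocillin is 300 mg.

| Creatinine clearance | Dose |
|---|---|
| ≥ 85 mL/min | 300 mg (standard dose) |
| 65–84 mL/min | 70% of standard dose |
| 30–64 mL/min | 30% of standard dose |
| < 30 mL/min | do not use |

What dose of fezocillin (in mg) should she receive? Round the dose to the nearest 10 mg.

210 mg

SCr = 122 / 88.4 = 1.38 mg/dL
CrCl = (140 − 63) × 123.7 / (72 × 1.38) × 0.85 = 9524.9 / 99.36 × 0.85 ≈ 81.5 mL/min
CrCl ≈ 81 mL/min → bracket 65–84 mL/min.
70% of 300 mg = 210 mg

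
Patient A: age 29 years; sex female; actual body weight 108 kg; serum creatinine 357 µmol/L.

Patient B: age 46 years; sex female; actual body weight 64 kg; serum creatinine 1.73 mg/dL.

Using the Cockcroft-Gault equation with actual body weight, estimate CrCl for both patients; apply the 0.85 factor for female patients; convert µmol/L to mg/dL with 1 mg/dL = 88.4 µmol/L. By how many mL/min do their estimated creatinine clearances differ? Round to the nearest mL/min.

6 mL/min

Patient A: SCr = 357 / 88.4 = 4.038 mg/dL
Patient A: CrCl = (140 − 29) × 108 / (72 × 4.038) × 0.85 = 11988.0 / 290.74 × 0.85 ≈ 35.0 mL/min
Patient B: CrCl = (140 − 46) × 64 / (72 × 1.73) × 0.85 = 6016.0 / 124.56 × 0.85 ≈ 41.1 mL/min
|35.0 − 41.1| = 6.1 mL/min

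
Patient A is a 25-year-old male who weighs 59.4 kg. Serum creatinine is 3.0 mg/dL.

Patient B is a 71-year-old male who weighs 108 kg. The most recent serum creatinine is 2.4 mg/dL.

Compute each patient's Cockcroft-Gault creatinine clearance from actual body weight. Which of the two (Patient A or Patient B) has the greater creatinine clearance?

Patient A: CrCl = (140 − 25) × 59.4 / (72 × 3) = 6831.0 / 216.00 ≈ 31.6 mL/min
Patient B: CrCl = (140 − 71) × 108 / (72 × 2.4) = 7452.0 / 172.80 ≈ 43.1 mL/min
31.6 vs 43.1 mL/min → Patient B is higher.

Patient B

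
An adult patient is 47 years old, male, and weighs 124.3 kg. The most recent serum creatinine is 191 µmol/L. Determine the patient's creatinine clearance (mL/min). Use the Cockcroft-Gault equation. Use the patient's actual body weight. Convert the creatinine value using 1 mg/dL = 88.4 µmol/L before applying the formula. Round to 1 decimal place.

SCr = 191 / 88.4 = 2.161 mg/dL
CrCl = (140 − 47) × 124.3 / (72 × 2.161) = 11559.9 / 155.59 ≈ 74.3 mL/min

74.3 mL/min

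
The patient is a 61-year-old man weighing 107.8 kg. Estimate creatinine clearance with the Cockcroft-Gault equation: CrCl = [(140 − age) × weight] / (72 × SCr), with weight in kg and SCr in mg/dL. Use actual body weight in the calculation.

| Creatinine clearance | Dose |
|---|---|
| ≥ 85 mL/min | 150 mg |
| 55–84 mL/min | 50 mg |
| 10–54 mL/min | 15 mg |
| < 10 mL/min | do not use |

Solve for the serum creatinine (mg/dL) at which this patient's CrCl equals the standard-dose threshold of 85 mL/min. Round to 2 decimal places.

1.39 mg/dL

Standard dose requires CrCl ≥ 85 mL/min.
Set (140 − 61) × 107.8 / (72 × SCr) = 85
SCr = (140 − 61) × 107.8 / (72 × 85) = 1.392 mg/dL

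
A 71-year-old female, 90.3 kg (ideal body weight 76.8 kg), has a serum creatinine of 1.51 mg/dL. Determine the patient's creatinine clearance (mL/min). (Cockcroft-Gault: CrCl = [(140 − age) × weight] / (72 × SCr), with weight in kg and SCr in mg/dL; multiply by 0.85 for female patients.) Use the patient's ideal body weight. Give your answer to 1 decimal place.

41.4 mL/min

CrCl = (140 − 71) × 76.8 / (72 × 1.51) × 0.85 = 5299.2 / 108.72 × 0.85 ≈ 41.4 mL/min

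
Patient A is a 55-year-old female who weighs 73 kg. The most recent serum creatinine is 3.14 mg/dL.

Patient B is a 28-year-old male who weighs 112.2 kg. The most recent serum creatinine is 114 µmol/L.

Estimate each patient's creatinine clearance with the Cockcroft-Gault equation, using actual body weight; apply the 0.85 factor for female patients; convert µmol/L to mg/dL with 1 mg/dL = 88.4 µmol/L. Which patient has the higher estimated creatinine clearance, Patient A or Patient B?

Patient A: CrCl = (140 − 55) × 73 / (72 × 3.14) × 0.85 = 6205.0 / 226.08 × 0.85 ≈ 23.3 mL/min
Patient B: SCr = 114 / 88.4 = 1.29 mg/dL
Patient B: CrCl = (140 − 28) × 112.2 / (72 × 1.29) = 12566.4 / 92.88 ≈ 135.3 mL/min
23.3 vs 135.3 mL/min → Patient B is higher.

Patient B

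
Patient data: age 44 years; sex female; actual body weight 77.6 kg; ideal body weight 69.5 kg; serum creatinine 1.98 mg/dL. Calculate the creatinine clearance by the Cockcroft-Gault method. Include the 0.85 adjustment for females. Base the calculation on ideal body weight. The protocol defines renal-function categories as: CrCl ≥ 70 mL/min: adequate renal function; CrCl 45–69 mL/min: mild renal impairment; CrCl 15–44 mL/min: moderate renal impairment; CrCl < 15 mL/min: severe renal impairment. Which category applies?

CrCl = (140 − 44) × 69.5 / (72 × 1.98) × 0.85 = 6672.0 / 142.56 × 0.85 ≈ 39.8 mL/min
40 mL/min falls in the 'moderate renal impairment' range.

moderate renal impairment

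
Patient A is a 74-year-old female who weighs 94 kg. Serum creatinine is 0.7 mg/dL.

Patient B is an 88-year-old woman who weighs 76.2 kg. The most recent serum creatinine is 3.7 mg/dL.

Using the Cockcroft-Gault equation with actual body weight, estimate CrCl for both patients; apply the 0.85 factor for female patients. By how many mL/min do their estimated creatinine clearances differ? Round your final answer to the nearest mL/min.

92 mL/min

Patient A: CrCl = (140 − 74) × 94 / (72 × 0.7) × 0.85 = 6204.0 / 50.40 × 0.85 ≈ 104.6 mL/min
Patient B: CrCl = (140 − 88) × 76.2 / (72 × 3.7) × 0.85 = 3962.4 / 266.40 × 0.85 ≈ 12.6 mL/min
|104.6 − 12.6| = 92.0 mL/min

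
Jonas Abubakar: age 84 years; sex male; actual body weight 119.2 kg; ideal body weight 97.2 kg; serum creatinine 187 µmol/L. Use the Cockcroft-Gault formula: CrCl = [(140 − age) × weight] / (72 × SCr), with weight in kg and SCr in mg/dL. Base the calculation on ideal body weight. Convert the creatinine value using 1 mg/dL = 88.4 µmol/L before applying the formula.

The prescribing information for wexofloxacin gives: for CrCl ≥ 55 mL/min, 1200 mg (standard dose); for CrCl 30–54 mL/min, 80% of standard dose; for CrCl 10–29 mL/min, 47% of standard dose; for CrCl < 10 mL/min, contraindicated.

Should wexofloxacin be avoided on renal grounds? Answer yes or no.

no

SCr = 187 / 88.4 = 2.115 mg/dL
CrCl = (140 − 84) × 97.2 / (72 × 2.115) = 5443.2 / 152.28 ≈ 35.7 mL/min
CrCl ≈ 36 mL/min, which is ≥ 10 mL/min.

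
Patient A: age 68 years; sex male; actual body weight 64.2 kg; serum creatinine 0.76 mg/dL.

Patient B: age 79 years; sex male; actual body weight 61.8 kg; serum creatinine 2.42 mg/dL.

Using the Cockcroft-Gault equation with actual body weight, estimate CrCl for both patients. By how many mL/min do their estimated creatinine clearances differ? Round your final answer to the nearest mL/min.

63 mL/min

Patient A: CrCl = (140 − 68) × 64.2 / (72 × 0.76) = 4622.4 / 54.72 ≈ 84.5 mL/min
Patient B: CrCl = (140 − 79) × 61.8 / (72 × 2.42) = 3769.8 / 174.24 ≈ 21.6 mL/min
|84.5 − 21.6| = 62.9 mL/min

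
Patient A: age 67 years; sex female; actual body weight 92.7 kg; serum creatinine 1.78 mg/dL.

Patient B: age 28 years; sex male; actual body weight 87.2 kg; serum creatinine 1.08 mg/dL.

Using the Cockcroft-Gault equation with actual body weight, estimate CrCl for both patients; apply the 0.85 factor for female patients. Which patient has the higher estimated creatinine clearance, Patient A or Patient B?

Patient A: CrCl = (140 − 67) × 92.7 / (72 × 1.78) × 0.85 = 6767.1 / 128.16 × 0.85 ≈ 44.9 mL/min
Patient B: CrCl = (140 − 28) × 87.2 / (72 × 1.08) = 9766.4 / 77.76 ≈ 125.6 mL/min
44.9 vs 125.6 mL/min → Patient B is higher.

Patient B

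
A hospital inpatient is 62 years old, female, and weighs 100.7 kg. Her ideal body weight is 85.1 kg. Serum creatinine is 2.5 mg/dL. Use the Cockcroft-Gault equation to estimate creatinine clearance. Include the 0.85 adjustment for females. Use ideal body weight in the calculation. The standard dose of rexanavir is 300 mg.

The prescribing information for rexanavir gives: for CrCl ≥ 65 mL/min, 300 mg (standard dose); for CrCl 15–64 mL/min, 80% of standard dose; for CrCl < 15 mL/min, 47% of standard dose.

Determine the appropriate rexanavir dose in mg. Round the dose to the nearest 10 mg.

CrCl = (140 − 62) × 85.1 / (72 × 2.5) × 0.85 = 6637.8 / 180.00 × 0.85 ≈ 31.3 mL/min
CrCl ≈ 31 mL/min → bracket 15–64 mL/min.
80% of 300 mg = 240 mg

240 mg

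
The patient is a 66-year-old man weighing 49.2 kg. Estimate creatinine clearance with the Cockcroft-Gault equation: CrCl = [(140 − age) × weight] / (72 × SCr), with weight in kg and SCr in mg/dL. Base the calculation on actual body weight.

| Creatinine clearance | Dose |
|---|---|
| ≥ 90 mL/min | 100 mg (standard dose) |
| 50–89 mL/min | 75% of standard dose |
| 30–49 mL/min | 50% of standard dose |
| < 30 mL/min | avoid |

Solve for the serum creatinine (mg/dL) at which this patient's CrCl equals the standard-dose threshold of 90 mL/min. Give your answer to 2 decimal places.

Standard dose requires CrCl ≥ 90 mL/min.
Set (140 − 66) × 49.2 / (72 × SCr) = 90
SCr = (140 − 66) × 49.2 / (72 × 90) = 0.562 mg/dL

0.56 mg/dL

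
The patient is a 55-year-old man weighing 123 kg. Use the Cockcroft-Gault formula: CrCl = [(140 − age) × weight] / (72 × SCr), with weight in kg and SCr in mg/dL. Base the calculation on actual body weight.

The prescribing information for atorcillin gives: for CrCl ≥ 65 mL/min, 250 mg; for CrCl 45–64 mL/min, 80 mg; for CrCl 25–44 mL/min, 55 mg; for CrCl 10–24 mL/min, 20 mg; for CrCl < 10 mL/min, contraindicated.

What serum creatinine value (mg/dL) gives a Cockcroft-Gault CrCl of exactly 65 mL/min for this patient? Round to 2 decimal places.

Standard dose requires CrCl ≥ 65 mL/min.
Set (140 − 55) × 123 / (72 × SCr) = 65
SCr = (140 − 55) × 123 / (72 × 65) = 2.234 mg/dL

2.23 mg/dL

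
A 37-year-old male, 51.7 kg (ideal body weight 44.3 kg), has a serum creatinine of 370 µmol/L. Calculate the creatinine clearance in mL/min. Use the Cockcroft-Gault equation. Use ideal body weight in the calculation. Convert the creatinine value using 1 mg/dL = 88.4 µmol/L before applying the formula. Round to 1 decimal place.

15.1 mL/min

SCr = 370 / 88.4 = 4.186 mg/dL
CrCl = (140 − 37) × 44.3 / (72 × 4.186) = 4562.9 / 301.39 ≈ 15.1 mL/min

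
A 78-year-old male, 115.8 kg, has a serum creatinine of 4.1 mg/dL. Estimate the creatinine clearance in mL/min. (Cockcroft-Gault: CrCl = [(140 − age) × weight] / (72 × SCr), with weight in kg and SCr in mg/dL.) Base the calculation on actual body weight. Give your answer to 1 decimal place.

CrCl = (140 − 78) × 115.8 / (72 × 4.1) = 7179.6 / 295.20 ≈ 24.3 mL/min

24.3 mL/min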